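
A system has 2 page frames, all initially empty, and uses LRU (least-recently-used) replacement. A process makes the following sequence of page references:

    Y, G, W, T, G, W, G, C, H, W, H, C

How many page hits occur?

2

Y: miss, frames (Y)
G: miss, frames (Y G)
W: miss, evict Y, frames (G W)
T: miss, evict G, frames (W T)
G: miss, evict W, frames (T G)
W: miss, evict T, frames (G W)
G: hit
C: miss, evict W, frames (G C)
H: miss, evict G, frames (C H)
W: miss, evict C, frames (H W)
H: hit
C: miss, evict W, frames (H C)
Hits: 2.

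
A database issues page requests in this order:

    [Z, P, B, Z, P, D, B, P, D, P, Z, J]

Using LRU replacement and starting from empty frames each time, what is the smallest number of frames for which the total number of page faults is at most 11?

2

f=1: 12 faults
f=2: 11 faults
f=3: 7 faults
f=4: 5 faults
f=5: 5 faults
Smallest f with faults ≤ 11 is 2.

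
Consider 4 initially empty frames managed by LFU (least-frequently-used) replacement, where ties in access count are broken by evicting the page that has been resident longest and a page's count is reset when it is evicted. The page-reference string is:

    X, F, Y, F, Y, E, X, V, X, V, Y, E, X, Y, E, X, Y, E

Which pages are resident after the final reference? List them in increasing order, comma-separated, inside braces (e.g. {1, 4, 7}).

{E, V, X, Y}

X: miss, frames (X)
F: miss, frames (X F)
Y: miss, frames (X F Y)
F: hit
Y: hit
E: miss, frames (X F Y E)
X: hit
V: miss, evict E, frames (X F Y V)
X: hit
V: hit
Y: hit
E: miss, evict F, frames (X Y V E)
X: hit
Y: hit
E: hit
X: hit
Y: hit
E: hit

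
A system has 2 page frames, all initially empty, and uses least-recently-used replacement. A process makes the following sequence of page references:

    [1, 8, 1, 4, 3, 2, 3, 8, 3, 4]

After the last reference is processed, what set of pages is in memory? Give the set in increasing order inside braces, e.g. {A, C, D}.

1 -> fault, frames [1]
8 -> fault, frames [1, 8]
1 -> hit
4 -> fault, evict 8, frames [1, 4]
3 -> fault, evict 1, frames [4, 3]
2 -> fault, evict 4, frames [3, 2]
3 -> hit
8 -> fault, evict 2, frames [3, 8]
3 -> hit
4 -> fault, evict 8, frames [3, 4]

{3, 4}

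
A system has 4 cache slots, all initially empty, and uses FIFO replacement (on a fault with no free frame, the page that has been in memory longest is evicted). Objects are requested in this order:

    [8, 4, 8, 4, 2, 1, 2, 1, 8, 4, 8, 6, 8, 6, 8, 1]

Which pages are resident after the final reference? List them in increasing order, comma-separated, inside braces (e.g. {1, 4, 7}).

{1, 2, 6, 8}

8 -> miss, frames (8)
4 -> miss, frames (8 4)
8 -> hit
4 -> hit
2 -> miss, frames (8 4 2)
1 -> miss, frames (8 4 2 1)
2 -> hit
1 -> hit
8 -> hit
4 -> hit
8 -> hit
6 -> miss, evict 8, frames (4 2 1 6)
8 -> miss, evict 4, frames (2 1 6 8)
6 -> hit
8 -> hit
1 -> hit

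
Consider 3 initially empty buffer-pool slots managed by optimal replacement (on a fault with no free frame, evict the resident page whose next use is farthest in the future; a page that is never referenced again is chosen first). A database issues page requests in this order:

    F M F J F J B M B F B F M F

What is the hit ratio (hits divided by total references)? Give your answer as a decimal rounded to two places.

0.71

F → fault, frames {F}
M → fault, frames {F,M}
F → hit
J → fault, frames {F,M,J}
F → hit
J → hit
B → fault, evict J, frames {F,M,B}
M → hit
B → hit
F → hit
B → hit
F → hit
M → hit
F → hit
Hits: 10 of 14 references → 10/14 = 0.7143.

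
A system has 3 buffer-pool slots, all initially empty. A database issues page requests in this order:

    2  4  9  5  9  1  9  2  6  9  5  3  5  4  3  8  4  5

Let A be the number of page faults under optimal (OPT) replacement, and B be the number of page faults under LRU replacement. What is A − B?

-2

Under OPT: F F F F . F . . F . F F . F . F . . → 10 faults.
Under LRU: F F F F . F . F F . F F . F . F . F → 12 faults.
A − B = 10 − 12 = -2.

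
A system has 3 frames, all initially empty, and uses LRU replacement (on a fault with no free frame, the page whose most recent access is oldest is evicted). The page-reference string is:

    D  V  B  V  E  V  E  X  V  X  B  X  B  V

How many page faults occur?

D → fault, frames {D}
V → fault, frames {D,V}
B → fault, frames {D,V,B}
V → hit
E → fault, evict D, frames {B,V,E}
V → hit
E → hit
X → fault, evict B, frames {V,E,X}
V → hit
X → hit
B → fault, evict E, frames {V,X,B}
X → hit
B → hit
V → hit
Page faults: 6.

6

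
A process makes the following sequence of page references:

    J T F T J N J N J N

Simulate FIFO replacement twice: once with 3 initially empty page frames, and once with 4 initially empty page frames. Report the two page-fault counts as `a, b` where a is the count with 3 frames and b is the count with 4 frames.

5, 4

3 frames: F F F . . F F . . . → 5 faults.
4 frames: F F F . . F . . . . → 4 faults.
4 < 5: adding a frame reduced faults, as is typical.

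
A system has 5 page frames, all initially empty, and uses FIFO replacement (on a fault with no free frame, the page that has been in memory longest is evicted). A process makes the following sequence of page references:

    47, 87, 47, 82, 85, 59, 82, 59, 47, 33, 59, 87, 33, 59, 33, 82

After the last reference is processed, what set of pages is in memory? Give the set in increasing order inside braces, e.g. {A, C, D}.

47 → miss, frames {47}
87 → miss, frames {47,87}
47 → hit
82 → miss, frames {47,87,82}
85 → miss, frames {47,87,82,85}
59 → miss, frames {47,87,82,85,59}
82 → hit
59 → hit
47 → hit
33 → miss, evict 47, frames {87,82,85,59,33}
59 → hit
87 → hit
33 → hit
59 → hit
33 → hit
82 → hit

{33, 59, 82, 85, 87}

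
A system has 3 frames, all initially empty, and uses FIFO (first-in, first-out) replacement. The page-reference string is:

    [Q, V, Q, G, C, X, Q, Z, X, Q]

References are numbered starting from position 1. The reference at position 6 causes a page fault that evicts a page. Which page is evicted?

pos 1: Q → miss, frames [Q]
pos 2: V → miss, frames [Q, V]
pos 3: Q → hit
pos 4: G → miss, frames [Q, V, G]
pos 5: C → miss, evict Q, frames [V, G, C]
pos 6: X → miss, evict V, frames [G, C, X]
At position 6, page V is evicted.

V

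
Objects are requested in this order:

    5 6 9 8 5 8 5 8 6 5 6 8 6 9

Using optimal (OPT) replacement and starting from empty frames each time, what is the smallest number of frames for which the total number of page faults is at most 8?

2

f=1: 14 faults
f=2: 7 faults
f=3: 5 faults
f=4: 4 faults
Smallest f with faults ≤ 8 is 2.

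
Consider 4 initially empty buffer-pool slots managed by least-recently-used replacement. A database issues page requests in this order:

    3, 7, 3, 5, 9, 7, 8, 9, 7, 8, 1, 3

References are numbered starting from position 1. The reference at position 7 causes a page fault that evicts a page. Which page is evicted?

pos 1: 3 -> miss, frames [3]
pos 2: 7 -> miss, frames [3, 7]
pos 3: 3 -> hit
pos 4: 5 -> miss, frames [7, 3, 5]
pos 5: 9 -> miss, frames [7, 3, 5, 9]
pos 6: 7 -> hit
pos 7: 8 -> miss, evict 3, frames [5, 9, 7, 8]
At position 7, page 3 is evicted.

3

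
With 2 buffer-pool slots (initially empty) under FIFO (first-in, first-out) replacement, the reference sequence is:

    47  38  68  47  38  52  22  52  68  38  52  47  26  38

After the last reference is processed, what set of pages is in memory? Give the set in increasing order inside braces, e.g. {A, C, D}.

47: fault, frames {47}
38: fault, frames {47,38}
68: fault, evict 47, frames {38,68}
47: fault, evict 38, frames {68,47}
38: fault, evict 68, frames {47,38}
52: fault, evict 47, frames {38,52}
22: fault, evict 38, frames {52,22}
52: hit
68: fault, evict 52, frames {22,68}
38: fault, evict 22, frames {68,38}
52: fault, evict 68, frames {38,52}
47: fault, evict 38, frames {52,47}
26: fault, evict 52, frames {47,26}
38: fault, evict 47, frames {26,38}

{26, 38}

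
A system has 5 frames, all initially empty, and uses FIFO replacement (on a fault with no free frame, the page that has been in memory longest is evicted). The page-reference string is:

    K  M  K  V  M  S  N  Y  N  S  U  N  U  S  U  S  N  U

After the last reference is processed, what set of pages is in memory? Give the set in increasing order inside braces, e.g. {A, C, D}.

K -> miss, frames {K}
M -> miss, frames {K,M}
K -> hit
V -> miss, frames {K,M,V}
M -> hit
S -> miss, frames {K,M,V,S}
N -> miss, frames {K,M,V,S,N}
Y -> miss, evict K, frames {M,V,S,N,Y}
N -> hit
S -> hit
U -> miss, evict M, frames {V,S,N,Y,U}
N -> hit
U -> hit
S -> hit
U -> hit
S -> hit
N -> hit
U -> hit

{N, S, U, V, Y}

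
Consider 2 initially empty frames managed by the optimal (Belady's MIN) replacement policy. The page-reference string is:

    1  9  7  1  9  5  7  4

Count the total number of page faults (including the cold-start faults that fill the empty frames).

1 → fault, frames (1)
9 → fault, frames (1 9)
7 → fault, evict 9, frames (1 7)
1 → hit
9 → fault, evict 1, frames (7 9)
5 → fault, evict 9, frames (7 5)
7 → hit
4 → fault, evict 5, frames (7 4)
Page faults: 6.

6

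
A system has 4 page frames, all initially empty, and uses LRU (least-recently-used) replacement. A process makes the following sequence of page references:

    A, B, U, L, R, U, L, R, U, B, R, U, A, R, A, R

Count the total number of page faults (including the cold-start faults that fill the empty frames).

A -> fault, frames [A]
B -> fault, frames [A, B]
U -> fault, frames [A, B, U]
L -> fault, frames [A, B, U, L]
R -> fault, evict A, frames [B, U, L, R]
U -> hit
L -> hit
R -> hit
U -> hit
B -> hit
R -> hit
U -> hit
A -> fault, evict L, frames [B, R, U, A]
R -> hit
A -> hit
R -> hit
Page faults: 6.

6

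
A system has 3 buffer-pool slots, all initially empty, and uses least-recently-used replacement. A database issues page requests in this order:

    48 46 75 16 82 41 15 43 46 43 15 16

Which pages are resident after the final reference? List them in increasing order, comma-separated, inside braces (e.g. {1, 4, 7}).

48 -> miss, frames (48)
46 -> miss, frames (48 46)
75 -> miss, frames (48 46 75)
16 -> miss, evict 48, frames (46 75 16)
82 -> miss, evict 46, frames (75 16 82)
41 -> miss, evict 75, frames (16 82 41)
15 -> miss, evict 16, frames (82 41 15)
43 -> miss, evict 82, frames (41 15 43)
46 -> miss, evict 41, frames (15 43 46)
43 -> hit
15 -> hit
16 -> miss, evict 46, frames (43 15 16)

{15, 16, 43}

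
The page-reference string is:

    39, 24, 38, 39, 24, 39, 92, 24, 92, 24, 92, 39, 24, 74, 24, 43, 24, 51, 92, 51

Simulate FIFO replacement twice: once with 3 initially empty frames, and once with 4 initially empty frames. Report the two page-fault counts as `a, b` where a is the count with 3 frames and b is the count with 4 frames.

10, 9

3 frames: F F F . . . F . . . . F F F . F . F F . → 10 faults.
4 frames: F F F . . . F . . . . . . F . F F F F . → 9 faults.
9 < 10: adding a frame reduced faults, as is typical.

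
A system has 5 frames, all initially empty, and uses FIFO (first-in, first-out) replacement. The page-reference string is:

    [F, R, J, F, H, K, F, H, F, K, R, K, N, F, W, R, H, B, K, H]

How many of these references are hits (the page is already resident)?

F -> fault, frames {F}
R -> fault, frames {F,R}
J -> fault, frames {F,R,J}
F -> hit
H -> fault, frames {F,R,J,H}
K -> fault, frames {F,R,J,H,K}
F -> hit
H -> hit
F -> hit
K -> hit
R -> hit
K -> hit
N -> fault, evict F, frames {R,J,H,K,N}
F -> fault, evict R, frames {J,H,K,N,F}
W -> fault, evict J, frames {H,K,N,F,W}
R -> fault, evict H, frames {K,N,F,W,R}
H -> fault, evict K, frames {N,F,W,R,H}
B -> fault, evict N, frames {F,W,R,H,B}
K -> fault, evict F, frames {W,R,H,B,K}
H -> hit
Hits: 8.

8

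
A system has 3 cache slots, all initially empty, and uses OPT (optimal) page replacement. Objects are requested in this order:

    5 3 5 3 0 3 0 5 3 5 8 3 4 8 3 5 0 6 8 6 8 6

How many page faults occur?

5 → fault, frames [5]
3 → fault, frames [5, 3]
5 → hit
3 → hit
0 → fault, frames [5, 3, 0]
3 → hit
0 → hit
5 → hit
3 → hit
5 → hit
8 → fault, evict 0, frames [5, 3, 8]
3 → hit
4 → fault, evict 5, frames [3, 8, 4]
8 → hit
3 → hit
5 → fault, evict 4, frames [3, 8, 5]
0 → fault, evict 5, frames [3, 8, 0]
6 → fault, evict 0, frames [3, 8, 6]
8 → hit
6 → hit
8 → hit
6 → hit
Page faults: 8.

8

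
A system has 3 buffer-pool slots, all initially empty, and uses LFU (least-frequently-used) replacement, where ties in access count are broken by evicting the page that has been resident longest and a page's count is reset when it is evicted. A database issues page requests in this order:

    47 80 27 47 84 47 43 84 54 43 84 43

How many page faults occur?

7

47: fault, frames (47)
80: fault, frames (47 80)
27: fault, frames (47 80 27)
47: hit
84: fault, evict 80, frames (47 27 84)
47: hit
43: fault, evict 27, frames (47 84 43)
84: hit
54: fault, evict 43, frames (47 84 54)
43: fault, evict 54, frames (47 84 43)
84: hit
43: hit
Page faults: 7.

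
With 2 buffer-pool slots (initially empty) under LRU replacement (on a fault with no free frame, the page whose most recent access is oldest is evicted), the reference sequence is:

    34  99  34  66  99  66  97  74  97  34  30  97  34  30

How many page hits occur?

34: fault, frames [34]
99: fault, frames [34, 99]
34: hit
66: fault, evict 99, frames [34, 66]
99: fault, evict 34, frames [66, 99]
66: hit
97: fault, evict 99, frames [66, 97]
74: fault, evict 66, frames [97, 74]
97: hit
34: fault, evict 74, frames [97, 34]
30: fault, evict 97, frames [34, 30]
97: fault, evict 34, frames [30, 97]
34: fault, evict 30, frames [97, 34]
30: fault, evict 97, frames [34, 30]
Hits: 3.

3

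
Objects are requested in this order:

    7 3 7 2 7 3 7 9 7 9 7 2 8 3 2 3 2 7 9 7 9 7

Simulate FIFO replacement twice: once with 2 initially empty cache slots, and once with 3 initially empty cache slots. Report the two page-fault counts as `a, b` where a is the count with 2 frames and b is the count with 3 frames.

2 frames: F F . F F F . F F . . F F F F . . F F . . . → 13 faults.
3 frames: F F . F . . . F F . . . F F F . . F F . . . → 10 faults.
10 < 13: adding a frame reduced faults, as is typical.

13, 10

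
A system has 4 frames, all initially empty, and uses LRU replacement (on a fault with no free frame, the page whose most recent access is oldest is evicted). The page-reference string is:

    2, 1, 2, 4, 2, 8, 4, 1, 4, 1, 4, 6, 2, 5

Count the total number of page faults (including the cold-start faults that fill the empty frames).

2 → miss, frames {2}
1 → miss, frames {2,1}
2 → hit
4 → miss, frames {1,2,4}
2 → hit
8 → miss, frames {1,4,2,8}
4 → hit
1 → hit
4 → hit
1 → hit
4 → hit
6 → miss, evict 2, frames {8,1,4,6}
2 → miss, evict 8, frames {1,4,6,2}
5 → miss, evict 1, frames {4,6,2,5}
Page faults: 7.

7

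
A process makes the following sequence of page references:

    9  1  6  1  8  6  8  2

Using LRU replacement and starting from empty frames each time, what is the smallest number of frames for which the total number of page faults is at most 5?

f=1: 8 faults
f=2: 6 faults
f=3: 5 faults
f=4: 5 faults
f=5: 5 faults
Smallest f with faults ≤ 5 is 3.

3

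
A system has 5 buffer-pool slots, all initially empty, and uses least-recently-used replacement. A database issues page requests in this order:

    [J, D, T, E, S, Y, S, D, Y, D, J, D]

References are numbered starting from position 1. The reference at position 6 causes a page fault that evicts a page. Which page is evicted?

J

pos 1: J -> fault, frames (J)
pos 2: D -> fault, frames (J D)
pos 3: T -> fault, frames (J D T)
pos 4: E -> fault, frames (J D T E)
pos 5: S -> fault, frames (J D T E S)
pos 6: Y -> fault, evict J, frames (D T E S Y)
At position 6, page J is evicted.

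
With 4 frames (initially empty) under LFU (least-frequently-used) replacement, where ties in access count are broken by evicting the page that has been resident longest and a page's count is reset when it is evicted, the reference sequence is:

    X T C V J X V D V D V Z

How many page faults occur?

8

X → fault, frames {X}
T → fault, frames {X,T}
C → fault, frames {X,T,C}
V → fault, frames {X,T,C,V}
J → fault, evict X, frames {T,C,V,J}
X → fault, evict T, frames {C,V,J,X}
V → hit
D → fault, evict C, frames {V,J,X,D}
V → hit
D → hit
V → hit
Z → fault, evict J, frames {V,X,D,Z}
Page faults: 8.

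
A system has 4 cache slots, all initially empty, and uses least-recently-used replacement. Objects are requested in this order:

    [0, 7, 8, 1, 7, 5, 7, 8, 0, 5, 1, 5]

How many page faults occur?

0 → fault, frames [0]
7 → fault, frames [0, 7]
8 → fault, frames [0, 7, 8]
1 → fault, frames [0, 7, 8, 1]
7 → hit
5 → fault, evict 0, frames [8, 1, 7, 5]
7 → hit
8 → hit
0 → fault, evict 1, frames [5, 7, 8, 0]
5 → hit
1 → fault, evict 7, frames [8, 0, 5, 1]
5 → hit
Page faults: 7.

7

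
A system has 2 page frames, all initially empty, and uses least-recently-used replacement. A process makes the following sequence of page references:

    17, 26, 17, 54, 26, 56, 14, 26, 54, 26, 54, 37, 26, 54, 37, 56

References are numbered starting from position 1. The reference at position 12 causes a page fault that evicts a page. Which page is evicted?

pos 1: 17 -> miss, frames (17)
pos 2: 26 -> miss, frames (17 26)
pos 3: 17 -> hit
pos 4: 54 -> miss, evict 26, frames (17 54)
pos 5: 26 -> miss, evict 17, frames (54 26)
pos 6: 56 -> miss, evict 54, frames (26 56)
pos 7: 14 -> miss, evict 26, frames (56 14)
pos 8: 26 -> miss, evict 56, frames (14 26)
pos 9: 54 -> miss, evict 14, frames (26 54)
pos 10: 26 -> hit
pos 11: 54 -> hit
pos 12: 37 -> miss, evict 26, frames (54 37)
At position 12, page 26 is evicted.

26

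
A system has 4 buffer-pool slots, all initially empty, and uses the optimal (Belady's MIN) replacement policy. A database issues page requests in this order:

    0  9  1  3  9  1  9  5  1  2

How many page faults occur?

6

0: miss, frames [0]
9: miss, frames [0, 9]
1: miss, frames [0, 9, 1]
3: miss, frames [0, 9, 1, 3]
9: hit
1: hit
9: hit
5: miss, evict 3, frames [0, 9, 1, 5]
1: hit
2: miss, evict 5, frames [0, 9, 1, 2]
Page faults: 6.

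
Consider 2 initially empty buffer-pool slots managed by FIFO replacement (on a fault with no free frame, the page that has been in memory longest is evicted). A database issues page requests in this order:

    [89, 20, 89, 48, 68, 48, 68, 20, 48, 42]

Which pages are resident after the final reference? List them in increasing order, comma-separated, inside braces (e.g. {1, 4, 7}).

{42, 48}

89: fault, frames [89]
20: fault, frames [89, 20]
89: hit
48: fault, evict 89, frames [20, 48]
68: fault, evict 20, frames [48, 68]
48: hit
68: hit
20: fault, evict 48, frames [68, 20]
48: fault, evict 68, frames [20, 48]
42: fault, evict 20, frames [48, 42]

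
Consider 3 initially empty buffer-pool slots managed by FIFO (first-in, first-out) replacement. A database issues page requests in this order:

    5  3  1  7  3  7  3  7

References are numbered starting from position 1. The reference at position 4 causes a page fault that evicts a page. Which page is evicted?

pos 1: 5 -> fault, frames (5)
pos 2: 3 -> fault, frames (5 3)
pos 3: 1 -> fault, frames (5 3 1)
pos 4: 7 -> fault, evict 5, frames (3 1 7)
At position 4, page 5 is evicted.

5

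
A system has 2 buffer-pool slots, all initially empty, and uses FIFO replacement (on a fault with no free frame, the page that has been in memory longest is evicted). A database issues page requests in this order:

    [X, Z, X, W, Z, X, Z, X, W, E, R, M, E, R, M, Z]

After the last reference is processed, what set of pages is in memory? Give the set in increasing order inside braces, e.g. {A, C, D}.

X: fault, frames [X]
Z: fault, frames [X, Z]
X: hit
W: fault, evict X, frames [Z, W]
Z: hit
X: fault, evict Z, frames [W, X]
Z: fault, evict W, frames [X, Z]
X: hit
W: fault, evict X, frames [Z, W]
E: fault, evict Z, frames [W, E]
R: fault, evict W, frames [E, R]
M: fault, evict E, frames [R, M]
E: fault, evict R, frames [M, E]
R: fault, evict M, frames [E, R]
M: fault, evict E, frames [R, M]
Z: fault, evict R, frames [M, Z]

{M, Z}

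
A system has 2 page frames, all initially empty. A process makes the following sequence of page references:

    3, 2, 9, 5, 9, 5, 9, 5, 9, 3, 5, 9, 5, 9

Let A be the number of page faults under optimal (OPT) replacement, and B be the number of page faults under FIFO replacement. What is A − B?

-1

Under OPT: F F F F . . . . . F . F . . → 6 faults.
Under FIFO: F F F F . . . . . F . F F . → 7 faults.
A − B = 6 − 7 = -1.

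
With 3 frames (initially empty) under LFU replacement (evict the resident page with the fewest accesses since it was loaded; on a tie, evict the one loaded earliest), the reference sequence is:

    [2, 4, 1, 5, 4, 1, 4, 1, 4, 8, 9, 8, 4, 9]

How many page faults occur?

8

2: miss, frames {2}
4: miss, frames {2,4}
1: miss, frames {2,4,1}
5: miss, evict 2, frames {4,1,5}
4: hit
1: hit
4: hit
1: hit
4: hit
8: miss, evict 5, frames {4,1,8}
9: miss, evict 8, frames {4,1,9}
8: miss, evict 9, frames {4,1,8}
4: hit
9: miss, evict 8, frames {4,1,9}
Page faults: 8.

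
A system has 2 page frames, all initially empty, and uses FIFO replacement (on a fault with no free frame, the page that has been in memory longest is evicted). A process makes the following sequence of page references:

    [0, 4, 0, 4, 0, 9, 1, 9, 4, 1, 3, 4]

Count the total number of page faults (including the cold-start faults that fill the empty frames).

0 -> fault, frames {0}
4 -> fault, frames {0,4}
0 -> hit
4 -> hit
0 -> hit
9 -> fault, evict 0, frames {4,9}
1 -> fault, evict 4, frames {9,1}
9 -> hit
4 -> fault, evict 9, frames {1,4}
1 -> hit
3 -> fault, evict 1, frames {4,3}
4 -> hit
Page faults: 6.

6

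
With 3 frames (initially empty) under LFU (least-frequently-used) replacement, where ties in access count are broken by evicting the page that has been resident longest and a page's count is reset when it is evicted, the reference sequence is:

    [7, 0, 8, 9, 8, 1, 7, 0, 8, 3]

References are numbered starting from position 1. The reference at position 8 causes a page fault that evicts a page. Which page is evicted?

pos 1: 7 -> miss, frames [7]
pos 2: 0 -> miss, frames [7, 0]
pos 3: 8 -> miss, frames [7, 0, 8]
pos 4: 9 -> miss, evict 7, frames [0, 8, 9]
pos 5: 8 -> hit
pos 6: 1 -> miss, evict 0, frames [8, 9, 1]
pos 7: 7 -> miss, evict 9, frames [8, 1, 7]
pos 8: 0 -> miss, evict 1, frames [8, 7, 0]
At position 8, page 1 is evicted.

1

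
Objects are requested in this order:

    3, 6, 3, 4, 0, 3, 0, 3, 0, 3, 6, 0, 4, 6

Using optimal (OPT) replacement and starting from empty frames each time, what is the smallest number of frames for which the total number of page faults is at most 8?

f=1: 14 faults
f=2: 6 faults
f=3: 5 faults
f=4: 4 faults
Smallest f with faults ≤ 8 is 2.

2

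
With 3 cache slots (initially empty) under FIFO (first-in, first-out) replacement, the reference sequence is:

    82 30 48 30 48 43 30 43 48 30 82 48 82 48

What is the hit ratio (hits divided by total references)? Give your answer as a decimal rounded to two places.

0.64

82: fault, frames (82)
30: fault, frames (82 30)
48: fault, frames (82 30 48)
30: hit
48: hit
43: fault, evict 82, frames (30 48 43)
30: hit
43: hit
48: hit
30: hit
82: fault, evict 30, frames (48 43 82)
48: hit
82: hit
48: hit
Hits: 9 of 14 references → 9/14 = 0.6429.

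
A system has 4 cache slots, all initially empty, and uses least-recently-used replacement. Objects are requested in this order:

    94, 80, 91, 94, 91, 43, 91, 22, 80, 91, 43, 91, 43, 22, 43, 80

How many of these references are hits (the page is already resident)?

94 -> fault, frames [94]
80 -> fault, frames [94, 80]
91 -> fault, frames [94, 80, 91]
94 -> hit
91 -> hit
43 -> fault, frames [80, 94, 91, 43]
91 -> hit
22 -> fault, evict 80, frames [94, 43, 91, 22]
80 -> fault, evict 94, frames [43, 91, 22, 80]
91 -> hit
43 -> hit
91 -> hit
43 -> hit
22 -> hit
43 -> hit
80 -> hit
Hits: 10.

10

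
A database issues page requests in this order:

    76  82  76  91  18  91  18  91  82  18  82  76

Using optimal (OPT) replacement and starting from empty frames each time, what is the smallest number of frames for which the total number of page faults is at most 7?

2

f=1: 12 faults
f=2: 6 faults
f=3: 5 faults
f=4: 4 faults
Smallest f with faults ≤ 7 is 2.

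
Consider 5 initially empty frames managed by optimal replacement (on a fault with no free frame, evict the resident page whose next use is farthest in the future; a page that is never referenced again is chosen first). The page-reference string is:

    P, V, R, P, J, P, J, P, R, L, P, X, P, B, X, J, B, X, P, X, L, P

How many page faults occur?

7

P -> fault, frames (P)
V -> fault, frames (P V)
R -> fault, frames (P V R)
P -> hit
J -> fault, frames (P V R J)
P -> hit
J -> hit
P -> hit
R -> hit
L -> fault, frames (P V R J L)
P -> hit
X -> fault, evict R, frames (P V J L X)
P -> hit
B -> fault, evict V, frames (P J L X B)
X -> hit
J -> hit
B -> hit
X -> hit
P -> hit
X -> hit
L -> hit
P -> hit
Page faults: 7.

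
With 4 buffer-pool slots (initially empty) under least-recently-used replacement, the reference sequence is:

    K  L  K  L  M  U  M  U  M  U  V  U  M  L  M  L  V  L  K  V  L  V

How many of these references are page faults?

6

K: miss, frames {K}
L: miss, frames {K,L}
K: hit
L: hit
M: miss, frames {K,L,M}
U: miss, frames {K,L,M,U}
M: hit
U: hit
M: hit
U: hit
V: miss, evict K, frames {L,M,U,V}
U: hit
M: hit
L: hit
M: hit
L: hit
V: hit
L: hit
K: miss, evict U, frames {M,V,L,K}
V: hit
L: hit
V: hit
Page faults: 6.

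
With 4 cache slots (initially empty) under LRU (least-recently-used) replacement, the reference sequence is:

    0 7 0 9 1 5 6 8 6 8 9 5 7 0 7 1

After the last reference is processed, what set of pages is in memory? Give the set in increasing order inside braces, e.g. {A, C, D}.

0: miss, frames [0]
7: miss, frames [0, 7]
0: hit
9: miss, frames [7, 0, 9]
1: miss, frames [7, 0, 9, 1]
5: miss, evict 7, frames [0, 9, 1, 5]
6: miss, evict 0, frames [9, 1, 5, 6]
8: miss, evict 9, frames [1, 5, 6, 8]
6: hit
8: hit
9: miss, evict 1, frames [5, 6, 8, 9]
5: hit
7: miss, evict 6, frames [8, 9, 5, 7]
0: miss, evict 8, frames [9, 5, 7, 0]
7: hit
1: miss, evict 9, frames [5, 0, 7, 1]

{0, 1, 5, 7}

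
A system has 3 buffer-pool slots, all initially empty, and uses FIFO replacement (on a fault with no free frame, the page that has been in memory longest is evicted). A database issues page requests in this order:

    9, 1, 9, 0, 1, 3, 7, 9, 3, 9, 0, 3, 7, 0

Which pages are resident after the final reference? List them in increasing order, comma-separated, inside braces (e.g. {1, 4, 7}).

{0, 3, 7}

9 -> miss, frames {9}
1 -> miss, frames {9,1}
9 -> hit
0 -> miss, frames {9,1,0}
1 -> hit
3 -> miss, evict 9, frames {1,0,3}
7 -> miss, evict 1, frames {0,3,7}
9 -> miss, evict 0, frames {3,7,9}
3 -> hit
9 -> hit
0 -> miss, evict 3, frames {7,9,0}
3 -> miss, evict 7, frames {9,0,3}
7 -> miss, evict 9, frames {0,3,7}
0 -> hit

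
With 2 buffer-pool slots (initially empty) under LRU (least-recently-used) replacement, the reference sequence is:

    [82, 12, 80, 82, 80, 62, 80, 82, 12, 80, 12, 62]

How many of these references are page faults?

82: fault, frames {82}
12: fault, frames {82,12}
80: fault, evict 82, frames {12,80}
82: fault, evict 12, frames {80,82}
80: hit
62: fault, evict 82, frames {80,62}
80: hit
82: fault, evict 62, frames {80,82}
12: fault, evict 80, frames {82,12}
80: fault, evict 82, frames {12,80}
12: hit
62: fault, evict 80, frames {12,62}
Page faults: 9.

9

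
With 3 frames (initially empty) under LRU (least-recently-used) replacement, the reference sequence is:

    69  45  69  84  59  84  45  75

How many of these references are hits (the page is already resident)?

69 → miss, frames (69)
45 → miss, frames (69 45)
69 → hit
84 → miss, frames (45 69 84)
59 → miss, evict 45, frames (69 84 59)
84 → hit
45 → miss, evict 69, frames (59 84 45)
75 → miss, evict 59, frames (84 45 75)
Hits: 2.

2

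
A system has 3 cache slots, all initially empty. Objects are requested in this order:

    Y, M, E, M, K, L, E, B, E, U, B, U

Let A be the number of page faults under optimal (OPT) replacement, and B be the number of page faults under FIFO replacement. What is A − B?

Under OPT: F F F . F F . F . F . . → 7 faults.
Under FIFO: F F F . F F . F F F . . → 8 faults.
A − B = 7 − 8 = -1.

-1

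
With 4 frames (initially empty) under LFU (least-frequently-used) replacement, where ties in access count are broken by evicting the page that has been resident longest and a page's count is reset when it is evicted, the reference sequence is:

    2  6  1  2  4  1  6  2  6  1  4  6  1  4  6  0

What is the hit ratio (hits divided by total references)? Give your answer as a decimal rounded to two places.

0.69

2 -> fault, frames (2)
6 -> fault, frames (2 6)
1 -> fault, frames (2 6 1)
2 -> hit
4 -> fault, frames (2 6 1 4)
1 -> hit
6 -> hit
2 -> hit
6 -> hit
1 -> hit
4 -> hit
6 -> hit
1 -> hit
4 -> hit
6 -> hit
0 -> fault, evict 2, frames (6 1 4 0)
Hits: 11 of 16 references → 11/16 = 0.6875.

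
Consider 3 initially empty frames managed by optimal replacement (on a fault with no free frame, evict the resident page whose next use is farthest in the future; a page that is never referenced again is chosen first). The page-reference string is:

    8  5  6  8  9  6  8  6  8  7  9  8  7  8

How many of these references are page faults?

8 → miss, frames (8)
5 → miss, frames (8 5)
6 → miss, frames (8 5 6)
8 → hit
9 → miss, evict 5, frames (8 6 9)
6 → hit
8 → hit
6 → hit
8 → hit
7 → miss, evict 6, frames (8 9 7)
9 → hit
8 → hit
7 → hit
8 → hit
Page faults: 5.

5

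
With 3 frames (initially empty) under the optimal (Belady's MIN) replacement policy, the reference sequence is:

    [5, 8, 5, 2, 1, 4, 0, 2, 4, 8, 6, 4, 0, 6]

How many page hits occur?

5 → fault, frames (5)
8 → fault, frames (5 8)
5 → hit
2 → fault, frames (5 8 2)
1 → fault, evict 5, frames (8 2 1)
4 → fault, evict 1, frames (8 2 4)
0 → fault, evict 8, frames (2 4 0)
2 → hit
4 → hit
8 → fault, evict 2, frames (4 0 8)
6 → fault, evict 8, frames (4 0 6)
4 → hit
0 → hit
6 → hit
Hits: 6.

6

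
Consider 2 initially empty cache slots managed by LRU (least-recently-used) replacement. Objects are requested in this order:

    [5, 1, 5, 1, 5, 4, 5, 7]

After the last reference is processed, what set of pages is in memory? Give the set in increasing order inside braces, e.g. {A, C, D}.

5: fault, frames [5]
1: fault, frames [5, 1]
5: hit
1: hit
5: hit
4: fault, evict 1, frames [5, 4]
5: hit
7: fault, evict 4, frames [5, 7]

{5, 7}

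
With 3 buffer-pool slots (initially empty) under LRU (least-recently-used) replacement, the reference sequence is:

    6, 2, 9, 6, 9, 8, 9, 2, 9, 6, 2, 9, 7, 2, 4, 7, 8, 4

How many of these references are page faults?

6 → miss, frames {6}
2 → miss, frames {6,2}
9 → miss, frames {6,2,9}
6 → hit
9 → hit
8 → miss, evict 2, frames {6,9,8}
9 → hit
2 → miss, evict 6, frames {8,9,2}
9 → hit
6 → miss, evict 8, frames {2,9,6}
2 → hit
9 → hit
7 → miss, evict 6, frames {2,9,7}
2 → hit
4 → miss, evict 9, frames {7,2,4}
7 → hit
8 → miss, evict 2, frames {4,7,8}
4 → hit
Page faults: 9.

9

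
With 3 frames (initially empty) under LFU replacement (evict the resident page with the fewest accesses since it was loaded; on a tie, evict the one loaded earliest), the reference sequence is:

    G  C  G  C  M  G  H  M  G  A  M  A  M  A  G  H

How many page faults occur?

G: fault, frames (G)
C: fault, frames (G C)
G: hit
C: hit
M: fault, frames (G C M)
G: hit
H: fault, evict M, frames (G C H)
M: fault, evict H, frames (G C M)
G: hit
A: fault, evict M, frames (G C A)
M: fault, evict A, frames (G C M)
A: fault, evict M, frames (G C A)
M: fault, evict A, frames (G C M)
A: fault, evict M, frames (G C A)
G: hit
H: fault, evict A, frames (G C H)
Page faults: 11.

11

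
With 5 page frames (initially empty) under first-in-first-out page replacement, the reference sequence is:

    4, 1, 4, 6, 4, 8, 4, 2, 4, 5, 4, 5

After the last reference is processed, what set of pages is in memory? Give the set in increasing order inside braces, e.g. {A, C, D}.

4 -> miss, frames {4}
1 -> miss, frames {4,1}
4 -> hit
6 -> miss, frames {4,1,6}
4 -> hit
8 -> miss, frames {4,1,6,8}
4 -> hit
2 -> miss, frames {4,1,6,8,2}
4 -> hit
5 -> miss, evict 4, frames {1,6,8,2,5}
4 -> miss, evict 1, frames {6,8,2,5,4}
5 -> hit

{2, 4, 5, 6, 8}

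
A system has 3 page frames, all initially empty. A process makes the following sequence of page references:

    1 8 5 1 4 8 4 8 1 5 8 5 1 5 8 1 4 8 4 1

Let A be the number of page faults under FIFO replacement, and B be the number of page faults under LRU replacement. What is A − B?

Under FIFO: F F F . F . . . F . F F . . . . F . . F → 9 faults.
Under LRU: F F F . F F . . . F . . . . . . F . . . → 7 faults.
A − B = 9 − 7 = 2.

2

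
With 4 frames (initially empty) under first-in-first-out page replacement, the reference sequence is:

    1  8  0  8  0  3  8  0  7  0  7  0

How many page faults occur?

1: fault, frames [1]
8: fault, frames [1, 8]
0: fault, frames [1, 8, 0]
8: hit
0: hit
3: fault, frames [1, 8, 0, 3]
8: hit
0: hit
7: fault, evict 1, frames [8, 0, 3, 7]
0: hit
7: hit
0: hit
Page faults: 5.

5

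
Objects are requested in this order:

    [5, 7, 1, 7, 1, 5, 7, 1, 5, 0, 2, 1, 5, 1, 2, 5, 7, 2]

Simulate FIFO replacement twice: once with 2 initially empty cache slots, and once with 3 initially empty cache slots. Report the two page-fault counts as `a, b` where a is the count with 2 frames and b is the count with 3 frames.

2 frames: F F F . . F F F F F F F F . F . F . → 13 faults.
3 frames: F F F . . . . . . F F . F F . . F F → 9 faults.
9 < 13: adding a frame reduced faults, as is typical.

13, 9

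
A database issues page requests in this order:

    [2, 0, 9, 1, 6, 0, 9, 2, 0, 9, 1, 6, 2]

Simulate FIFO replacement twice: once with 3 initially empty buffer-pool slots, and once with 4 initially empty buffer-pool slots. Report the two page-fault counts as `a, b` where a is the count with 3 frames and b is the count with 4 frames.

10, 11

3 frames: F F F F F F F F . . F F . → 10 faults.
4 frames: F F F F F . . F F F F F F → 11 faults.
11 > 10: adding a frame increased faults — Belady's anomaly.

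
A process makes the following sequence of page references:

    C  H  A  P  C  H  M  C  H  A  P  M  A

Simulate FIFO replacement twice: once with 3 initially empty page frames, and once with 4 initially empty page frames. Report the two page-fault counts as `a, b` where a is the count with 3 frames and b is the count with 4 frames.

3 frames: F F F F F F F . . F F . . → 9 faults.
4 frames: F F F F . . F F F F F F . → 10 faults.
10 > 9: adding a frame increased faults — Belady's anomaly.

9, 10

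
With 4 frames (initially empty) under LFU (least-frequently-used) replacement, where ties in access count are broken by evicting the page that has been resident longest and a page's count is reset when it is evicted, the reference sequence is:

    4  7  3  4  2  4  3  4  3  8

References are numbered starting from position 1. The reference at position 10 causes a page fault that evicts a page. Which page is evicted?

7

pos 1: 4 -> fault, frames {4}
pos 2: 7 -> fault, frames {4,7}
pos 3: 3 -> fault, frames {4,7,3}
pos 4: 4 -> hit
pos 5: 2 -> fault, frames {4,7,3,2}
pos 6: 4 -> hit
pos 7: 3 -> hit
pos 8: 4 -> hit
pos 9: 3 -> hit
pos 10: 8 -> fault, evict 7, frames {4,3,2,8}
At position 10, page 7 is evicted.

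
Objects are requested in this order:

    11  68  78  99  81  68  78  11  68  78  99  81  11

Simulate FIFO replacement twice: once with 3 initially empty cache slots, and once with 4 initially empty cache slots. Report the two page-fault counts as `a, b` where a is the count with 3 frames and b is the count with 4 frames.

10, 11

3 frames: F F F F F F F F . . F F . → 10 faults.
4 frames: F F F F F . . F F F F F F → 11 faults.
11 > 10: adding a frame increased faults — Belady's anomaly.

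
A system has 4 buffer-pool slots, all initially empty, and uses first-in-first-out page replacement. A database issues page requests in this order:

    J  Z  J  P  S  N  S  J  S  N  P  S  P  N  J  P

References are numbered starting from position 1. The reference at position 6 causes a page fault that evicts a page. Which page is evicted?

pos 1: J: fault, frames {J}
pos 2: Z: fault, frames {J,Z}
pos 3: J: hit
pos 4: P: fault, frames {J,Z,P}
pos 5: S: fault, frames {J,Z,P,S}
pos 6: N: fault, evict J, frames {Z,P,S,N}
At position 6, page J is evicted.

J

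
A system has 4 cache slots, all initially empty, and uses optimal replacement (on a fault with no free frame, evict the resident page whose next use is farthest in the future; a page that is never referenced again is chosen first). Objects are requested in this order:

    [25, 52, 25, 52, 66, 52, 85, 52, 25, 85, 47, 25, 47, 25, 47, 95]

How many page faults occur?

6

25: miss, frames (25)
52: miss, frames (25 52)
25: hit
52: hit
66: miss, frames (25 52 66)
52: hit
85: miss, frames (25 52 66 85)
52: hit
25: hit
85: hit
47: miss, evict 85, frames (25 52 66 47)
25: hit
47: hit
25: hit
47: hit
95: miss, evict 47, frames (25 52 66 95)
Page faults: 6.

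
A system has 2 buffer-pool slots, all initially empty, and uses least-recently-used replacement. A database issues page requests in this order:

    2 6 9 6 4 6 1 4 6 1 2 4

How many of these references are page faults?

2 -> miss, frames [2]
6 -> miss, frames [2, 6]
9 -> miss, evict 2, frames [6, 9]
6 -> hit
4 -> miss, evict 9, frames [6, 4]
6 -> hit
1 -> miss, evict 4, frames [6, 1]
4 -> miss, evict 6, frames [1, 4]
6 -> miss, evict 1, frames [4, 6]
1 -> miss, evict 4, frames [6, 1]
2 -> miss, evict 6, frames [1, 2]
4 -> miss, evict 1, frames [2, 4]
Page faults: 10.

10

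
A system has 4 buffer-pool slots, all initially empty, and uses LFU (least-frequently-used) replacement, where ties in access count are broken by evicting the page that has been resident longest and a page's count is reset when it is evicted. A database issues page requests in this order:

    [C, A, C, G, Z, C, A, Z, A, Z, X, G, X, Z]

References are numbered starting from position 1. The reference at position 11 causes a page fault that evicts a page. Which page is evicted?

pos 1: C: miss, frames {C}
pos 2: A: miss, frames {C,A}
pos 3: C: hit
pos 4: G: miss, frames {C,A,G}
pos 5: Z: miss, frames {C,A,G,Z}
pos 6: C: hit
pos 7: A: hit
pos 8: Z: hit
pos 9: A: hit
pos 10: Z: hit
pos 11: X: miss, evict G, frames {C,A,Z,X}
At position 11, page G is evicted.

G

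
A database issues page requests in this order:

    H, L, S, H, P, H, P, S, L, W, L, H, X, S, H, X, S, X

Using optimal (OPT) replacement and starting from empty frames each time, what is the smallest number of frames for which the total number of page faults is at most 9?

3

f=1: 18 faults
f=2: 11 faults
f=3: 8 faults
f=4: 6 faults
f=5: 6 faults
f=6: 6 faults
Smallest f with faults ≤ 9 is 3.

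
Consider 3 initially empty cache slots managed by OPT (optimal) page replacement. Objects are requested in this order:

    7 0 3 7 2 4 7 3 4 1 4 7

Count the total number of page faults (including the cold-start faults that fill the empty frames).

6

7 -> miss, frames [7]
0 -> miss, frames [7, 0]
3 -> miss, frames [7, 0, 3]
7 -> hit
2 -> miss, evict 0, frames [7, 3, 2]
4 -> miss, evict 2, frames [7, 3, 4]
7 -> hit
3 -> hit
4 -> hit
1 -> miss, evict 3, frames [7, 4, 1]
4 -> hit
7 -> hit
Page faults: 6.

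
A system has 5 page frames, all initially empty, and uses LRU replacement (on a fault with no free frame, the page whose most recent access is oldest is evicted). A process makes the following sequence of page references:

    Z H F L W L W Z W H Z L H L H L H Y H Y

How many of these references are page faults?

Z: fault, frames {Z}
H: fault, frames {Z,H}
F: fault, frames {Z,H,F}
L: fault, frames {Z,H,F,L}
W: fault, frames {Z,H,F,L,W}
L: hit
W: hit
Z: hit
W: hit
H: hit
Z: hit
L: hit
H: hit
L: hit
H: hit
L: hit
H: hit
Y: fault, evict F, frames {W,Z,L,H,Y}
H: hit
Y: hit
Page faults: 6.

6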